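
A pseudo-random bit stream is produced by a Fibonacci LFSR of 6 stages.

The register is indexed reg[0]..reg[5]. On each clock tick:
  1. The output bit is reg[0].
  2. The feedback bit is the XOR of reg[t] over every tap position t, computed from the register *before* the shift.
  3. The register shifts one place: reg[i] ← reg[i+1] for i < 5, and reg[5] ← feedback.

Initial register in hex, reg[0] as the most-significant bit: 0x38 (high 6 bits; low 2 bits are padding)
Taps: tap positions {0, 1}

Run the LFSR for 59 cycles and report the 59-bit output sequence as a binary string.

00111001001011011101100110101011111100000100001100010100111

step | reg (before) | out | fb
   0 | 001110 | 0 | 0
   1 | 011100 | 0 | 1
   2 | 111001 | 1 | 0
   3 | 110010 | 1 | 0
   4 | 100100 | 1 | 1
   5 | 001001 | 0 | 0
   6 | 010010 | 0 | 1
   7 | 100101 | 1 | 1
   8 | 001011 | 0 | 0
   9 | 010110 | 0 | 1
  10 | 101101 | 1 | 1
  11 | 011011 | 0 | 1
  12 | 110111 | 1 | 0
  13 | 101110 | 1 | 1
  14 | 011101 | 0 | 1
  15 | 111011 | 1 | 0
  16 | 110110 | 1 | 0
  17 | 101100 | 1 | 1
  18 | 011001 | 0 | 1
  19 | 110011 | 1 | 0
  20 | 100110 | 1 | 1
  21 | 001101 | 0 | 0
  22 | 011010 | 0 | 1
  23 | 110101 | 1 | 0
  24 | 101010 | 1 | 1
  25 | 010101 | 0 | 1
  26 | 101011 | 1 | 1
  27 | 010111 | 0 | 1
  28 | 101111 | 1 | 1
  29 | 011111 | 0 | 1
  30 | 111111 | 1 | 0
  31 | 111110 | 1 | 0
  32 | 111100 | 1 | 0
  33 | 111000 | 1 | 0
  34 | 110000 | 1 | 0
  35 | 100000 | 1 | 1
  36 | 000001 | 0 | 0
  37 | 000010 | 0 | 0
  38 | 000100 | 0 | 0
  39 | 001000 | 0 | 0
  40 | 010000 | 0 | 1
  41 | 100001 | 1 | 1
  42 | 000011 | 0 | 0
  43 | 000110 | 0 | 0
  44 | 001100 | 0 | 0
  45 | 011000 | 0 | 1
  46 | 110001 | 1 | 0
  47 | 100010 | 1 | 1
  48 | 000101 | 0 | 0
  49 | 001010 | 0 | 0
  50 | 010100 | 0 | 1
  51 | 101001 | 1 | 1
  52 | 010011 | 0 | 1
  53 | 100111 | 1 | 1
  54 | 001111 | 0 | 0
  55 | 011110 | 0 | 1
  56 | 111101 | 1 | 0
  57 | 111010 | 1 | 0
  58 | 110100 | 1 | 0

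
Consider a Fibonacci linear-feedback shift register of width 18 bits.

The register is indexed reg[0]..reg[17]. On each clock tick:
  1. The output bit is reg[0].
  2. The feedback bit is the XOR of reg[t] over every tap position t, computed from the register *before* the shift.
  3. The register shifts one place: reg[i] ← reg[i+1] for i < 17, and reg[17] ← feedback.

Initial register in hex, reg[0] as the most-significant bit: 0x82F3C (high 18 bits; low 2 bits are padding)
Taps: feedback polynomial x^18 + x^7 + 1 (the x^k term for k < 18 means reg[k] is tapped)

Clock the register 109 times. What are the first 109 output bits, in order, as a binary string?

1000001011110011111111101100001100100111110101000011001101110011011000101011000010001110101111011111010000010

tick  register→output (feedback)
  0  100000101111001111→1 (1)
  1  000001011110011111→0 (1)
  2  000010111100111111→0 (1)
  3  000101111001111111→0 (1)
  4  001011110011111111→0 (1)
  5  010111100111111111→0 (0)
  6  101111001111111110→1 (1)
  7  011110011111111101→0 (1)
  8  111100111111111011→1 (0)
  9  111001111111110110→1 (0)
 10  110011111111101100→1 (0)
 11  100111111111011000→1 (0)
 12  001111111110110000→0 (1)
 13  011111111101100001→0 (1)
 14  111111111011000011→1 (0)
 15  111111110110000110→1 (0)
 16  111111101100001100→1 (1)
 17  111111011000011001→1 (0)
 18  111110110000110010→1 (0)
 19  111101100001100100→1 (1)
 20  111011000011001001→1 (1)
 21  110110000110010011→1 (1)
 22  101100001100100111→1 (1)
 23  011000011001001111→0 (1)
 24  110000110010011111→1 (0)
 25  100001100100111110→1 (1)
 26  000011001001111101→0 (0)
 27  000110010011111010→0 (1)
 28  001100100111110101→0 (0)
 29  011001001111101010→0 (0)
 30  110010011111010100→1 (0)
 31  100100111110101000→1 (0)
 32  001001111101010000→0 (1)
 33  010011111010100001→0 (1)
 34  100111110101000011→1 (0)
 35  001111101010000110→0 (0)
 36  011111010100001100→0 (1)
 37  111110101000011001→1 (1)
 38  111101010000110011→1 (0)
 39  111010100001100110→1 (1)
 40  110101000011001101→1 (1)
 41  101010000110011011→1 (1)
 42  010100001100110111→0 (0)
 43  101000011001101110→1 (0)
 44  010000110011011100→0 (1)
 45  100001100110111001→1 (1)
 46  000011001101110011→0 (0)
 47  000110011011100110→0 (1)
 48  001100110111001101→0 (1)
 49  011001101110011011→0 (0)
 50  110011011100110110→1 (0)
 51  100110111001101100→1 (0)
 52  001101110011011000→0 (1)
 53  011011100110110001→0 (0)
 54  110111001101100010→1 (1)
 55  101110011011000101→1 (0)
 56  011100110110001010→0 (1)
 57  111001101100010101→1 (1)
 58  110011011000101011→1 (0)
 59  100110110001010110→1 (0)
 60  001101100010101100→0 (0)
 61  011011000101011000→0 (0)
 62  110110001010110000→1 (1)
 63  101100010101100001→1 (0)
 64  011000101011000010→0 (0)
 65  110001010110000100→1 (0)
 66  100010101100001000→1 (1)
 67  000101011000010001→0 (1)
 68  001010110000100011→0 (1)
 69  010101100001000111→0 (0)
 70  101011000010001110→1 (1)
 71  010110000100011101→0 (0)
 72  101100001000111010→1 (1)
 73  011000010001110101→0 (1)
 74  110000100011101011→1 (1)
 75  100001000111010111→1 (1)
 76  000010001110101111→0 (0)
 77  000100011101011110→0 (1)
 78  001000111010111101→0 (1)
 79  010001110101111011→0 (1)
 80  100011101011110111→1 (1)
 81  000111010111101111→0 (1)
 82  001110101111011111→0 (0)
 83  011101011110111110→0 (1)
 84  111010111101111101→1 (0)
 85  110101111011111010→1 (0)
 86  101011110111110100→1 (0)
 87  010111101111101000→0 (0)
 88  101111011111010000→1 (0)
 89  011110111110100000→0 (1)
 90  111101111101000001→1 (0)
 91  111011111010000010→1 (0)
 92  110111110100000100→1 (0)
 93  101111101000001000→1 (1)
 94  011111010000010001→0 (1)
 95  111110100000100011→1 (1)
 96  111101000001000111→1 (1)
 97  111010000010001111→1 (1)
 98  110100000100011111→1 (1)
 99  101000001000111111→1 (1)
100  010000010001111111→0 (1)
101  100000100011111111→1 (1)
102  000001000111111111→0 (0)
103  000010001111111110→0 (0)
104  000100011111111100→0 (1)
105  001000111111111001→0 (1)
106  010001111111110011→0 (1)
107  100011111111100111→1 (0)
108  000111111111001110→0 (1)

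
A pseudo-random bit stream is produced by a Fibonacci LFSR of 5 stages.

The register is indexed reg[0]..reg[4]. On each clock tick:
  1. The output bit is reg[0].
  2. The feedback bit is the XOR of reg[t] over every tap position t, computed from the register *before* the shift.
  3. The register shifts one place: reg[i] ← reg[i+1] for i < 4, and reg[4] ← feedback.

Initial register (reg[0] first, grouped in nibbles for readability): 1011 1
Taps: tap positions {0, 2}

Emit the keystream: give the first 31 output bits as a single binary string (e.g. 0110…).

step | reg (before) | out | fb
   0 | 10111 | 1 | 0
   1 | 01110 | 0 | 1
   2 | 11101 | 1 | 0
   3 | 11010 | 1 | 1
   4 | 10101 | 1 | 0
   5 | 01010 | 0 | 0
   6 | 10100 | 1 | 0
   7 | 01000 | 0 | 0
   8 | 10000 | 1 | 1
   9 | 00001 | 0 | 0
  10 | 00010 | 0 | 0
  11 | 00100 | 0 | 1
  12 | 01001 | 0 | 0
  13 | 10010 | 1 | 1
  14 | 00101 | 0 | 1
  15 | 01011 | 0 | 0
  16 | 10110 | 1 | 0
  17 | 01100 | 0 | 1
  18 | 11001 | 1 | 1
  19 | 10011 | 1 | 1
  20 | 00111 | 0 | 1
  21 | 01111 | 0 | 1
  22 | 11111 | 1 | 0
  23 | 11110 | 1 | 0
  24 | 11100 | 1 | 0
  25 | 11000 | 1 | 1
  26 | 10001 | 1 | 1
  27 | 00011 | 0 | 0
  28 | 00110 | 0 | 1
  29 | 01101 | 0 | 1
  30 | 11011 | 1 | 1

1011101010000100101100111110001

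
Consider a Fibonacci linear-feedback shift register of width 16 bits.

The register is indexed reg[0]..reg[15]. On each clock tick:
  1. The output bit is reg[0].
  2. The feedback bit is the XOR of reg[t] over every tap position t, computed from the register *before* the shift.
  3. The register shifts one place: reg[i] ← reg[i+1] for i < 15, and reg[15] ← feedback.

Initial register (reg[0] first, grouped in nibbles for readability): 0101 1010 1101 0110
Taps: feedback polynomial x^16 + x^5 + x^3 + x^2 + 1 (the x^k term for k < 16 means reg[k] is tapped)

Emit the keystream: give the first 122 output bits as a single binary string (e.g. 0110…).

tick  register→output (feedback)
  0  0101101011010110→0 (1)
  1  1011010110101101→1 (0)
  2  0110101101011010→0 (1)
  3  1101011010110101→1 (1)
  4  1010110101101011→1 (1)
  5  0101101011010111→0 (1)
  6  1011010110101111→1 (0)
  7  0110101101011110→0 (1)
  8  1101011010111101→1 (1)
  9  1010110101111011→1 (1)
 10  0101101011110111→0 (1)
 11  1011010111101111→1 (0)
 12  0110101111011110→0 (1)
 13  1101011110111101→1 (1)
 14  1010111101111011→1 (1)
 15  0101111011110111→0 (0)
 16  1011110111101110→1 (0)
 17  0111101111011100→0 (0)
 18  1111011110111000→1 (0)
 19  1110111101110000→1 (1)
 20  1101111011100001→1 (1)
 21  1011110111000011→1 (0)
 22  0111101110000110→0 (0)
 23  1111011100001100→1 (0)
 24  1110111000011000→1 (1)
 25  1101110000110001→1 (1)
 26  1011100001100011→1 (1)
 27  0111000011000111→0 (0)
 28  1110000110001110→1 (0)
 29  1100001100011100→1 (1)
 30  1000011000111001→1 (0)
 31  0000110001110010→0 (1)
 32  0001100011100101→0 (1)
 33  0011000111001011→0 (0)
 34  0110001110010110→0 (1)
 35  1100011100101101→1 (0)
 36  1000111001011010→1 (0)
 37  0001110010110100→0 (0)
 38  0011100101101000→0 (0)
 39  0111001011010000→0 (0)
 40  1110010110100000→1 (1)
 41  1100101101000001→1 (1)
 42  1001011010000011→1 (1)
 43  0010110100000111→0 (0)
 44  0101101000001110→0 (1)
 45  1011010000011101→1 (0)
 46  0110100000111010→0 (1)
 47  1101000001110101→1 (0)
 48  1010000011101010→1 (0)
 49  0100000111010100→0 (0)
 50  1000001110101000→1 (1)
 51  0000011101010001→0 (1)
 52  0000111010100011→0 (1)
 53  0001110101000111→0 (0)
 54  0011101010001110→0 (0)
 55  0111010100011100→0 (1)
 56  1110101000111001→1 (0)
 57  1101010001110010→1 (1)
 58  1010100011100101→1 (0)
 59  0101000111001010→0 (1)
 60  1010001110010101→1 (0)
 61  0100011100101010→0 (1)
 62  1000111001010101→1 (0)
 63  0001110010101010→0 (0)
 64  0011100101010100→0 (0)
 65  0111001010101000→0 (0)
 66  1110010101010000→1 (1)
 67  1100101010100001→1 (1)
 68  1001010101000011→1 (1)
 69  0010101010000111→0 (1)
 70  0101010100001111→0 (0)
 71  1010101000011110→1 (0)
 72  0101010000111100→0 (0)
 73  1010100001111000→1 (0)
 74  0101000011110000→0 (1)
 75  1010000111100001→1 (0)
 76  0100001111000010→0 (0)
 77  1000011110000100→1 (0)
 78  0000111100001000→0 (1)
 79  0001111000010001→0 (0)
 80  0011110000100010→0 (1)
 81  0111100001000101→0 (0)
 82  1111000010001010→1 (1)
 83  1110000100010101→1 (0)
 84  1100001000101010→1 (1)
 85  1000010001010101→1 (0)
 86  0000100010101010→0 (0)
 87  0001000101010100→0 (1)
 88  0010001010101001→0 (1)
 89  0100010101010011→0 (1)
 90  1000101010100111→1 (1)
 91  0001010101001111→0 (0)
 92  0010101010011110→0 (1)
 93  0101010100111101→0 (0)
 94  1010101001111010→1 (0)
 95  0101010011110100→0 (0)
 96  1010100111101000→1 (0)
 97  0101001111010000→0 (1)
 98  1010011110100001→1 (1)
 99  0100111101000011→0 (1)
100  1001111010000111→1 (1)
101  0011110100001111→0 (1)
102  0111101000011111→0 (0)
103  1111010000111110→1 (0)
104  1110100001111100→1 (0)
105  1101000011111000→1 (0)
106  1010000111110000→1 (0)
107  0100001111100000→0 (0)
108  1000011111000000→1 (0)
109  0000111110000000→0 (1)
110  0001111100000001→0 (0)
111  0011111000000010→0 (1)
112  0111110000000101→0 (1)
113  1111100000001011→1 (1)
114  1111000000010111→1 (1)
115  1110000000101111→1 (0)
116  1100000001011110→1 (1)
117  1000000010111101→1 (1)
118  0000000101111011→0 (0)
119  0000001011110110→0 (0)
120  0000010111101100→0 (1)
121  0000101111011001→0 (0)

01011010110101101011110111101110000110001110010110100000111010100011100101010100001111000010001010101001111010000111110000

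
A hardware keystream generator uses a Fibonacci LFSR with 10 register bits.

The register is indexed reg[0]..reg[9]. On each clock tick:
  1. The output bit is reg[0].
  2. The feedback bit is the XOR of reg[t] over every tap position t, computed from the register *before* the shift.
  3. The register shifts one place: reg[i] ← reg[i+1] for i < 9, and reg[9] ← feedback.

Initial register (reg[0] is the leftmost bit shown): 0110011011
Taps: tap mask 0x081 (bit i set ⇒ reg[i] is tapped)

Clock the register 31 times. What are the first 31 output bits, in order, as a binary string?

0110011011000001100000000110110

step | reg (before) | out | fb
   0 | 0110011011 | 0 | 0
   1 | 1100110110 | 1 | 0
   2 | 1001101100 | 1 | 0
   3 | 0011011000 | 0 | 0
   4 | 0110110000 | 0 | 0
   5 | 1101100000 | 1 | 1
   6 | 1011000001 | 1 | 1
   7 | 0110000011 | 0 | 0
   8 | 1100000110 | 1 | 0
   9 | 1000001100 | 1 | 0
  10 | 0000011000 | 0 | 0
  11 | 0000110000 | 0 | 0
  12 | 0001100000 | 0 | 0
  13 | 0011000000 | 0 | 0
  14 | 0110000000 | 0 | 0
  15 | 1100000000 | 1 | 1
  16 | 1000000001 | 1 | 1
  17 | 0000000011 | 0 | 0
  18 | 0000000110 | 0 | 1
  19 | 0000001101 | 0 | 1
  20 | 0000011011 | 0 | 0
  21 | 0000110110 | 0 | 1
  22 | 0001101101 | 0 | 1
  23 | 0011011011 | 0 | 0
  24 | 0110110110 | 0 | 1
  25 | 1101101101 | 1 | 0
  26 | 1011011010 | 1 | 1
  27 | 0110110101 | 0 | 1
  28 | 1101101011 | 1 | 1
  29 | 1011010111 | 1 | 0
  30 | 0110101110 | 0 | 1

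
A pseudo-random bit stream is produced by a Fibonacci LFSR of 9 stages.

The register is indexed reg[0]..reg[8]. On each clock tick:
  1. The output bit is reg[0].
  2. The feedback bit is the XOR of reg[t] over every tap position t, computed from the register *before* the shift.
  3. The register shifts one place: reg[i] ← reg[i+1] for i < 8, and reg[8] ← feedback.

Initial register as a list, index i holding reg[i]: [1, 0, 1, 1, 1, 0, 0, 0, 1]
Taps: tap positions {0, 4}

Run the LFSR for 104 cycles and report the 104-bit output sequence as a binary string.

step | reg (before) | out | fb
   0 | 101110001 | 1 | 0
   1 | 011100010 | 0 | 0
   2 | 111000100 | 1 | 1
   3 | 110001001 | 1 | 1
   4 | 100010011 | 1 | 0
   5 | 000100110 | 0 | 0
   6 | 001001100 | 0 | 0
   7 | 010011000 | 0 | 1
   8 | 100110001 | 1 | 0
   9 | 001100010 | 0 | 0
  10 | 011000100 | 0 | 0
  11 | 110001000 | 1 | 1
  12 | 100010001 | 1 | 0
  13 | 000100010 | 0 | 0
  14 | 001000100 | 0 | 0
  15 | 010001000 | 0 | 0
  16 | 100010000 | 1 | 0
  17 | 000100000 | 0 | 0
  18 | 001000000 | 0 | 0
  19 | 010000000 | 0 | 0
  20 | 100000000 | 1 | 1
  21 | 000000001 | 0 | 0
  22 | 000000010 | 0 | 0
  23 | 000000100 | 0 | 0
  24 | 000001000 | 0 | 0
  25 | 000010000 | 0 | 1
  26 | 000100001 | 0 | 0
  27 | 001000010 | 0 | 0
  28 | 010000100 | 0 | 0
  29 | 100001000 | 1 | 1
  30 | 000010001 | 0 | 1
  31 | 000100011 | 0 | 0
  32 | 001000110 | 0 | 0
  33 | 010001100 | 0 | 0
  34 | 100011000 | 1 | 0
  35 | 000110000 | 0 | 1
  36 | 001100001 | 0 | 0
  37 | 011000010 | 0 | 0
  38 | 110000100 | 1 | 1
  39 | 100001001 | 1 | 1
  40 | 000010011 | 0 | 1
  41 | 000100111 | 0 | 0
  42 | 001001110 | 0 | 0
  43 | 010011100 | 0 | 1
  44 | 100111001 | 1 | 0
  45 | 001110010 | 0 | 1
  46 | 011100101 | 0 | 0
  47 | 111001010 | 1 | 1
  48 | 110010101 | 1 | 0
  49 | 100101010 | 1 | 1
  50 | 001010101 | 0 | 1
  51 | 010101011 | 0 | 0
  52 | 101010110 | 1 | 0
  53 | 010101100 | 0 | 0
  54 | 101011000 | 1 | 0
  55 | 010110000 | 0 | 1
  56 | 101100001 | 1 | 1
  57 | 011000011 | 0 | 0
  58 | 110000110 | 1 | 1
  59 | 100001101 | 1 | 1
  60 | 000011011 | 0 | 1
  61 | 000110111 | 0 | 1
  62 | 001101111 | 0 | 0
  63 | 011011110 | 0 | 1
  64 | 110111101 | 1 | 0
  65 | 101111010 | 1 | 0
  66 | 011110100 | 0 | 1
  67 | 111101001 | 1 | 1
  68 | 111010011 | 1 | 0
  69 | 110100110 | 1 | 1
  70 | 101001101 | 1 | 1
  71 | 010011011 | 0 | 1
  72 | 100110111 | 1 | 0
  73 | 001101110 | 0 | 0
  74 | 011011100 | 0 | 1
  75 | 110111001 | 1 | 0
  76 | 101110010 | 1 | 0
  77 | 011100100 | 0 | 0
  78 | 111001000 | 1 | 1
  79 | 110010001 | 1 | 0
  80 | 100100010 | 1 | 1
  81 | 001000101 | 0 | 0
  82 | 010001010 | 0 | 0
  83 | 100010100 | 1 | 0
  84 | 000101000 | 0 | 0
  85 | 001010000 | 0 | 1
  86 | 010100001 | 0 | 0
  87 | 101000010 | 1 | 1
  88 | 010000101 | 0 | 0
  89 | 100001010 | 1 | 1
  90 | 000010101 | 0 | 1
  91 | 000101011 | 0 | 0
  92 | 001010110 | 0 | 1
  93 | 010101101 | 0 | 0
  94 | 101011010 | 1 | 0
  95 | 010110100 | 0 | 1
  96 | 101101001 | 1 | 1
  97 | 011010011 | 0 | 1
  98 | 110100111 | 1 | 1
  99 | 101001111 | 1 | 1
 100 | 010011111 | 0 | 1
 101 | 100111111 | 1 | 0
 102 | 001111110 | 0 | 1
 103 | 011111101 | 0 | 1

10111000100110001000100000000100001000110000100111001010101100001101111010011011100100010100001010110100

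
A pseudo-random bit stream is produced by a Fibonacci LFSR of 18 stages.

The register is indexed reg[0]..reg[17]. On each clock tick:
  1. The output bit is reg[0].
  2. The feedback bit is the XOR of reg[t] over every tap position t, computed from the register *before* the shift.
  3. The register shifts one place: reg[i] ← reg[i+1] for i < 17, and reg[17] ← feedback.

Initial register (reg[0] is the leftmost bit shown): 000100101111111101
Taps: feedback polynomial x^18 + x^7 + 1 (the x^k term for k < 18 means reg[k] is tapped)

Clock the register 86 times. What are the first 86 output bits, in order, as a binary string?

00010010111111110101101101010100101111000100001010100111010001000100000101011001001110

k : reg_k → out_k, fb_k
0: 000100101111111101 → 0, fb=0
1: 001001011111111010 → 0, fb=1
2: 010010111111110101 → 0, fb=1
3: 100101111111101011 → 1, fb=0
4: 001011111111010110 → 0, fb=1
5: 010111111110101101 → 0, fb=1
6: 101111111101011011 → 1, fb=0
7: 011111111010110110 → 0, fb=1
8: 111111110101101101 → 1, fb=0
9: 111111101011011010 → 1, fb=1
10: 111111010110110101 → 1, fb=0
11: 111110101101101010 → 1, fb=1
12: 111101011011010101 → 1, fb=0
13: 111010110110101010 → 1, fb=0
14: 110101101101010100 → 1, fb=1
15: 101011011010101001 → 1, fb=0
16: 010110110101010010 → 0, fb=1
17: 101101101010100101 → 1, fb=1
18: 011011010101001011 → 0, fb=1
19: 110110101010010111 → 1, fb=1
20: 101101010100101111 → 1, fb=0
21: 011010101001011110 → 0, fb=0
22: 110101010010111100 → 1, fb=0
23: 101010100101111000 → 1, fb=1
24: 010101001011110001 → 0, fb=0
25: 101010010111100010 → 1, fb=0
26: 010100101111000100 → 0, fb=0
27: 101001011110001000 → 1, fb=0
28: 010010111100010000 → 0, fb=1
29: 100101111000100001 → 1, fb=0
30: 001011110001000010 → 0, fb=1
31: 010111100010000101 → 0, fb=0
32: 101111000100001010 → 1, fb=1
33: 011110001000010101 → 0, fb=0
34: 111100010000101010 → 1, fb=0
35: 111000100001010100 → 1, fb=1
36: 110001000010101001 → 1, fb=1
37: 100010000101010011 → 1, fb=1
38: 000100001010100111 → 0, fb=0
39: 001000010101001110 → 0, fb=1
40: 010000101010011101 → 0, fb=0
41: 100001010100111010 → 1, fb=0
42: 000010101001110100 → 0, fb=0
43: 000101010011101000 → 0, fb=1
44: 001010100111010001 → 0, fb=0
45: 010101001110100010 → 0, fb=0
46: 101010011101000100 → 1, fb=0
47: 010100111010001000 → 0, fb=1
48: 101001110100010001 → 1, fb=0
49: 010011101000100010 → 0, fb=0
50: 100111010001000100 → 1, fb=0
51: 001110100010001000 → 0, fb=0
52: 011101000100010000 → 0, fb=0
53: 111010001000100000 → 1, fb=1
54: 110100010001000001 → 1, fb=0
55: 101000100010000010 → 1, fb=1
56: 010001000100000101 → 0, fb=0
57: 100010001000001010 → 1, fb=1
58: 000100010000010101 → 0, fb=1
59: 001000100000101011 → 0, fb=0
60: 010001000001010110 → 0, fb=0
61: 100010000010101100 → 1, fb=1
62: 000100000101011001 → 0, fb=0
63: 001000001010110010 → 0, fb=0
64: 010000010101100100 → 0, fb=1
65: 100000101011001001 → 1, fb=1
66: 000001010110010011 → 0, fb=1
67: 000010101100100111 → 0, fb=0
68: 000101011001001110 → 0, fb=1
69: 001010110010011101 → 0, fb=1
70: 010101100100111011 → 0, fb=0
71: 101011001001110110 → 1, fb=1
72: 010110010011101101 → 0, fb=1
73: 101100100111011011 → 1, fb=1
74: 011001001110110111 → 0, fb=0
75: 110010011101101110 → 1, fb=0
76: 100100111011011100 → 1, fb=0
77: 001001110110111000 → 0, fb=1
78: 010011101101110001 → 0, fb=0
79: 100111011011100010 → 1, fb=0
80: 001110110111000100 → 0, fb=1
81: 011101101110001001 → 0, fb=0
82: 111011011100010010 → 1, fb=0
83: 110110111000100100 → 1, fb=0
84: 101101110001001000 → 1, fb=0
85: 011011100010010000 → 0, fb=0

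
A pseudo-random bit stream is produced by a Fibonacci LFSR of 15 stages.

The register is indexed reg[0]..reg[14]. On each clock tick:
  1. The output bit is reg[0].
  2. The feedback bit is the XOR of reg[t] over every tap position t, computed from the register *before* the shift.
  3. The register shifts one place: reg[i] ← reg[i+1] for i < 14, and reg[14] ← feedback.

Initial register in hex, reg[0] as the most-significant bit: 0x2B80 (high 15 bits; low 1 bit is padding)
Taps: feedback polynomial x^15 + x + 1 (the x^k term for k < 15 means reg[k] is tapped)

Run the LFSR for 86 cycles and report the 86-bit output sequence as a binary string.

step | reg (before) | out | fb
   0 | 001010111000000 | 0 | 0
   1 | 010101110000000 | 0 | 1
   2 | 101011100000001 | 1 | 1
   3 | 010111000000011 | 0 | 1
   4 | 101110000000111 | 1 | 1
   5 | 011100000001111 | 0 | 1
   6 | 111000000011111 | 1 | 0
   7 | 110000000111110 | 1 | 0
   8 | 100000001111100 | 1 | 1
   9 | 000000011111001 | 0 | 0
  10 | 000000111110010 | 0 | 0
  11 | 000001111100100 | 0 | 0
  12 | 000011111001000 | 0 | 0
  13 | 000111110010000 | 0 | 0
  14 | 001111100100000 | 0 | 0
  15 | 011111001000000 | 0 | 1
  16 | 111110010000001 | 1 | 0
  17 | 111100100000010 | 1 | 0
  18 | 111001000000100 | 1 | 0
  19 | 110010000001000 | 1 | 0
  20 | 100100000010000 | 1 | 1
  21 | 001000000100001 | 0 | 0
  22 | 010000001000010 | 0 | 1
  23 | 100000010000101 | 1 | 1
  24 | 000000100001011 | 0 | 0
  25 | 000001000010110 | 0 | 0
  26 | 000010000101100 | 0 | 0
  27 | 000100001011000 | 0 | 0
  28 | 001000010110000 | 0 | 0
  29 | 010000101100000 | 0 | 1
  30 | 100001011000001 | 1 | 1
  31 | 000010110000011 | 0 | 0
  32 | 000101100000110 | 0 | 0
  33 | 001011000001100 | 0 | 0
  34 | 010110000011000 | 0 | 1
  35 | 101100000110001 | 1 | 1
  36 | 011000001100011 | 0 | 1
  37 | 110000011000111 | 1 | 0
  38 | 100000110001110 | 1 | 1
  39 | 000001100011101 | 0 | 0
  40 | 000011000111010 | 0 | 0
  41 | 000110001110100 | 0 | 0
  42 | 001100011101000 | 0 | 0
  43 | 011000111010000 | 0 | 1
  44 | 110001110100001 | 1 | 0
  45 | 100011101000010 | 1 | 1
  46 | 000111010000101 | 0 | 0
  47 | 001110100001010 | 0 | 0
  48 | 011101000010100 | 0 | 1
  49 | 111010000101001 | 1 | 0
  50 | 110100001010010 | 1 | 0
  51 | 101000010100100 | 1 | 1
  52 | 010000101001001 | 0 | 1
  53 | 100001010010011 | 1 | 1
  54 | 000010100100111 | 0 | 0
  55 | 000101001001110 | 0 | 0
  56 | 001010010011100 | 0 | 0
  57 | 010100100111000 | 0 | 1
  58 | 101001001110001 | 1 | 1
  59 | 010010011100011 | 0 | 1
  60 | 100100111000111 | 1 | 1
  61 | 001001110001111 | 0 | 0
  62 | 010011100011110 | 0 | 1
  63 | 100111000111101 | 1 | 1
  64 | 001110001111011 | 0 | 0
  65 | 011100011110110 | 0 | 1
  66 | 111000111101101 | 1 | 0
  67 | 110001111011010 | 1 | 0
  68 | 100011110110100 | 1 | 1
  69 | 000111101101001 | 0 | 0
  70 | 001111011010010 | 0 | 0
  71 | 011110110100100 | 0 | 1
  72 | 111101101001001 | 1 | 0
  73 | 111011010010010 | 1 | 0
  74 | 110110100100100 | 1 | 0
  75 | 101101001001000 | 1 | 1
  76 | 011010010010001 | 0 | 1
  77 | 110100100100011 | 1 | 0
  78 | 101001001000110 | 1 | 1
  79 | 010010010001101 | 0 | 1
  80 | 100100100011011 | 1 | 1
  81 | 001001000110111 | 0 | 0
  82 | 010010001101110 | 0 | 1
  83 | 100100011011101 | 1 | 1
  84 | 001000110111011 | 0 | 0
  85 | 010001101110110 | 0 | 1

00101011100000001111100100000010000101100000110001110100001010010011100011110110100100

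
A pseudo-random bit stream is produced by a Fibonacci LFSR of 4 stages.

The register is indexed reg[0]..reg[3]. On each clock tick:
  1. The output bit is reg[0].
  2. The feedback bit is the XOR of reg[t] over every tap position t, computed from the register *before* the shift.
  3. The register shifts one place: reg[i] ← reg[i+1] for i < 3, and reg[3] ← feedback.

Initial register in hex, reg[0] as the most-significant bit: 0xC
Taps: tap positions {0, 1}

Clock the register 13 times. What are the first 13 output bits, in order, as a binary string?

step | reg (before) | out | fb
   0 | 1100 | 1 | 0
   1 | 1000 | 1 | 1
   2 | 0001 | 0 | 0
   3 | 0010 | 0 | 0
   4 | 0100 | 0 | 1
   5 | 1001 | 1 | 1
   6 | 0011 | 0 | 0
   7 | 0110 | 0 | 1
   8 | 1101 | 1 | 0
   9 | 1010 | 1 | 1
  10 | 0101 | 0 | 1
  11 | 1011 | 1 | 1
  12 | 0111 | 0 | 1

1100010011010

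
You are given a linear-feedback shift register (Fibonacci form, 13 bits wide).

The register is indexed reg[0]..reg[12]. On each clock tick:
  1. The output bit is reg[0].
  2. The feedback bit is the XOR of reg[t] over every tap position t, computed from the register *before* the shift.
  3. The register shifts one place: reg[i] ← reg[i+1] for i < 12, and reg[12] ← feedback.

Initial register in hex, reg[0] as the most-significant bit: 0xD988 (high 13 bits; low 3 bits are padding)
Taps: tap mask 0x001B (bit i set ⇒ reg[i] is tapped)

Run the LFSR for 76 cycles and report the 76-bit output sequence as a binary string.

tick  register→output (feedback)
  0  1101100110001→1 (0)
  1  1011001100010→1 (0)
  2  0110011000100→0 (1)
  3  1100110001001→1 (1)
  4  1001100010011→1 (1)
  5  0011000100111→0 (1)
  6  0110001001111→0 (1)
  7  1100010011111→1 (0)
  8  1000100111110→1 (0)
  9  0001001111100→0 (1)
 10  0010011111001→0 (0)
 11  0100111110010→0 (0)
 12  1001111100100→1 (1)
 13  0011111001001→0 (0)
 14  0111110010010→0 (1)
 15  1111100100101→1 (0)
 16  1111001001010→1 (1)
 17  1110010010101→1 (0)
 18  1100100101010→1 (1)
 19  1001001010101→1 (0)
 20  0010010101010→0 (0)
 21  0100101010100→0 (0)
 22  1001010101000→1 (0)
 23  0010101010000→0 (1)
 24  0101010100001→0 (0)
 25  1010101000010→1 (0)
 26  0101010000100→0 (0)
 27  1010100001000→1 (0)
 28  0101000010000→0 (0)
 29  1010000100000→1 (1)
 30  0100001000001→0 (1)
 31  1000010000011→1 (1)
 32  0000100000111→0 (1)
 33  0001000001111→0 (1)
 34  0010000011111→0 (0)
 35  0100000111110→0 (1)
 36  1000001111101→1 (1)
 37  0000011111011→0 (0)
 38  0000111110110→0 (1)
 39  0001111101101→0 (0)
 40  0011111011010→0 (0)
 41  0111110110100→0 (1)
 42  1111101101001→1 (0)
 43  1111011010010→1 (1)
 44  1110110100101→1 (1)
 45  1101101001011→1 (0)
 46  1011010010110→1 (0)
 47  0110100101100→0 (0)
 48  1101001011000→1 (1)
 49  1010010110001→1 (1)
 50  0100101100011→0 (0)
 51  1001011000110→1 (0)
 52  0010110001100→0 (1)
 53  0101100011001→0 (1)
 54  1011000110011→1 (0)
 55  0110001100110→0 (1)
 56  1100011001101→1 (0)
 57  1000110011010→1 (0)
 58  0001100110100→0 (0)
 59  0011001101000→0 (1)
 60  0110011010001→0 (1)
 61  1100110100011→1 (1)
 62  1001101000111→1 (1)
 63  0011010001111→0 (1)
 64  0110100011111→0 (0)
 65  1101000111110→1 (1)
 66  1010001111101→1 (1)
 67  0100011111011→0 (1)
 68  1000111110111→1 (0)
 69  0001111101110→0 (0)
 70  0011111011100→0 (0)
 71  0111110111000→0 (1)
 72  1111101110001→1 (0)
 73  1111011100010→1 (1)
 74  1110111000101→1 (1)
 75  1101110001011→1 (0)

1101100110001001111100100101010100001000001111101101001011000110011010001111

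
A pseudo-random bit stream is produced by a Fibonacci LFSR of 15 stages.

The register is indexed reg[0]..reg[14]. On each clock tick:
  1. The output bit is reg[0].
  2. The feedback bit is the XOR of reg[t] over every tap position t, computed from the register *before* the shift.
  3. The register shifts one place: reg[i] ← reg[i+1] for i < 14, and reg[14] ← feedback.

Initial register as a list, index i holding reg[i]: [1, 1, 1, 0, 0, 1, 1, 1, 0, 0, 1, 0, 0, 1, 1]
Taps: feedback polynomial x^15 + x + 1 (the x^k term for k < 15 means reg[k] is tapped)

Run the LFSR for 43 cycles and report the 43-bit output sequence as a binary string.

1110011100100110010100101101010111101110111

tick  register→output (feedback)
  0  111001110010011→1 (0)
  1  110011100100110→1 (0)
  2  100111001001100→1 (1)
  3  001110010011001→0 (0)
  4  011100100110010→0 (1)
  5  111001001100101→1 (0)
  6  110010011001010→1 (0)
  7  100100110010100→1 (1)
  8  001001100101001→0 (0)
  9  010011001010010→0 (1)
 10  100110010100101→1 (1)
 11  001100101001011→0 (0)
 12  011001010010110→0 (1)
 13  110010100101101→1 (0)
 14  100101001011010→1 (1)
 15  001010010110101→0 (0)
 16  010100101101010→0 (1)
 17  101001011010101→1 (1)
 18  010010110101011→0 (1)
 19  100101101010111→1 (1)
 20  001011010101111→0 (0)
 21  010110101011110→0 (1)
 22  101101010111101→1 (1)
 23  011010101111011→0 (1)
 24  110101011110111→1 (0)
 25  101010111101110→1 (1)
 26  010101111011101→0 (1)
 27  101011110111011→1 (1)
 28  010111101110111→0 (1)
 29  101111011101111→1 (1)
 30  011110111011111→0 (1)
 31  111101110111111→1 (0)
 32  111011101111110→1 (0)
 33  110111011111100→1 (0)
 34  101110111111000→1 (1)
 35  011101111110001→0 (1)
 36  111011111100011→1 (0)
 37  110111111000110→1 (0)
 38  101111110001100→1 (1)
 39  011111100011001→0 (1)
 40  111111000110011→1 (0)
 41  111110001100110→1 (0)
 42  111100011001100→1 (0)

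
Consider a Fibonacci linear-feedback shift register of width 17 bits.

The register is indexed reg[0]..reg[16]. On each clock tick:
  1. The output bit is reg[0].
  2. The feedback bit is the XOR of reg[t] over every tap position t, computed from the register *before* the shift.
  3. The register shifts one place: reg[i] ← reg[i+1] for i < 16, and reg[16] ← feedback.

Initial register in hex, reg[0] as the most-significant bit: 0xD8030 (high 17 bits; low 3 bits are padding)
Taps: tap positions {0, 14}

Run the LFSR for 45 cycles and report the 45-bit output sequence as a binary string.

step | reg (before) | out | fb
   0 | 11011000000000110 | 1 | 0
   1 | 10110000000001100 | 1 | 0
   2 | 01100000000011000 | 0 | 0
   3 | 11000000000110000 | 1 | 1
   4 | 10000000001100001 | 1 | 1
   5 | 00000000011000011 | 0 | 0
   6 | 00000000110000110 | 0 | 1
   7 | 00000001100001101 | 0 | 1
   8 | 00000011000011011 | 0 | 0
   9 | 00000110000110110 | 0 | 1
  10 | 00001100001101101 | 0 | 1
  11 | 00011000011011011 | 0 | 0
  12 | 00110000110110110 | 0 | 1
  13 | 01100001101101101 | 0 | 1
  14 | 11000011011011011 | 1 | 1
  15 | 10000110110110111 | 1 | 0
  16 | 00001101101101110 | 0 | 1
  17 | 00011011011011101 | 0 | 1
  18 | 00110110110111011 | 0 | 0
  19 | 01101101101110110 | 0 | 1
  20 | 11011011011101101 | 1 | 0
  21 | 10110110111011010 | 1 | 1
  22 | 01101101110110101 | 0 | 1
  23 | 11011011101101011 | 1 | 1
  24 | 10110111011010111 | 1 | 0
  25 | 01101110110101110 | 0 | 1
  26 | 11011101101011101 | 1 | 0
  27 | 10111011010111010 | 1 | 1
  28 | 01110110101110101 | 0 | 1
  29 | 11101101011101011 | 1 | 1
  30 | 11011010111010111 | 1 | 0
  31 | 10110101110101110 | 1 | 0
  32 | 01101011101011100 | 0 | 1
  33 | 11010111010111001 | 1 | 1
  34 | 10101110101110011 | 1 | 1
  35 | 01011101011100111 | 0 | 1
  36 | 10111010111001111 | 1 | 0
  37 | 01110101110011110 | 0 | 1
  38 | 11101011100111101 | 1 | 0
  39 | 11010111001111010 | 1 | 1
  40 | 10101110011110101 | 1 | 0
  41 | 01011100111101010 | 0 | 0
  42 | 10111001111010100 | 1 | 0
  43 | 01110011110101000 | 0 | 0
  44 | 11100111101010000 | 1 | 1

110110000000001100001101101101110110101110101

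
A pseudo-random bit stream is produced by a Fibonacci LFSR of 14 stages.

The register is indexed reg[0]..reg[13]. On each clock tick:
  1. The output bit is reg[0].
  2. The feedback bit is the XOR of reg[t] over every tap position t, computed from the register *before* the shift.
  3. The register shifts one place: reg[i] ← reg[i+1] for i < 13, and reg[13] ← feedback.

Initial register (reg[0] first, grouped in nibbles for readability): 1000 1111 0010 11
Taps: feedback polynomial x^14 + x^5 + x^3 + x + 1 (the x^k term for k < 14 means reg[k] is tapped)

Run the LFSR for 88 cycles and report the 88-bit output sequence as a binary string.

1000111100101100001101100100110010000100100001001110010011011010010000111101001010000010

tick  register→output (feedback)
  0  10001111001011→1 (0)
  1  00011110010110→0 (0)
  2  00111100101100→0 (0)
  3  01111001011000→0 (0)
  4  11110010110000→1 (1)
  5  11100101100001→1 (1)
  6  11001011000011→1 (0)
  7  10010110000110→1 (1)
  8  00101100001101→0 (1)
  9  01011000011011→0 (0)
 10  10110000110110→1 (0)
 11  01100001101100→0 (1)
 12  11000011011001→1 (0)
 13  10000110110010→1 (0)
 14  00001101100100→0 (1)
 15  00011011001001→0 (1)
 16  00110110010011→0 (0)
 17  01101100100110→0 (0)
 18  11011001001100→1 (1)
 19  10110010011001→1 (0)
 20  01100100110010→0 (0)
 21  11001001100100→1 (0)
 22  10010011001000→1 (0)
 23  00100110010000→0 (1)
 24  01001100100001→0 (0)
 25  10011001000010→1 (0)
 26  00110010000100→0 (1)
 27  01100100001001→0 (0)
 28  11001000010010→1 (0)
 29  10010000100100→1 (0)
 30  00100001001000→0 (0)
 31  01000010010000→0 (1)
 32  10000100100001→1 (0)
 33  00001001000010→0 (0)
 34  00010010000100→0 (1)
 35  00100100001001→0 (1)
 36  01001000010011→0 (1)
 37  10010000100111→1 (0)
 38  00100001001110→0 (0)
 39  01000010011100→0 (1)
 40  10000100111001→1 (0)
 41  00001001110010→0 (0)
 42  00010011100100→0 (1)
 43  00100111001001→0 (1)
 44  01001110010011→0 (0)
 45  10011100100110→1 (1)
 46  00111001001101→0 (1)
 47  01110010011011→0 (0)
 48  11100100110110→1 (1)
 49  11001001101101→1 (0)
 50  10010011011010→1 (0)
 51  00100110110100→0 (1)
 52  01001101101001→0 (0)
 53  10011011010010→1 (0)
 54  00110110100100→0 (0)
 55  01101101001000→0 (0)
 56  11011010010000→1 (1)
 57  10110100100001→1 (1)
 58  01101001000011→0 (1)
 59  11010010000111→1 (1)
 60  10100100001111→1 (0)
 61  01001000011110→0 (1)
 62  10010000111101→1 (0)
 63  00100001111010→0 (0)
 64  01000011110100→0 (1)
 65  10000111101001→1 (0)
 66  00001111010010→0 (1)
 67  00011110100101→0 (0)
 68  00111101001010→0 (0)
 69  01111010010100→0 (0)
 70  11110100101000→1 (0)
 71  11101001010000→1 (0)
 72  11010010100000→1 (1)
 73  10100101000001→1 (0)
 74  01001010000010→0 (1)
 75  10010100000101→1 (1)
 76  00101000001011→0 (0)
 77  01010000010110→0 (0)
 78  10100000101100→1 (1)
 79  01000001011001→0 (1)
 80  10000010110011→1 (1)
 81  00000101100111→0 (1)
 82  00001011001111→0 (0)
 83  00010110011110→0 (0)
 84  00101100111100→0 (1)
 85  01011001111001→0 (0)
 86  10110011110010→1 (0)
 87  01100111100100→0 (0)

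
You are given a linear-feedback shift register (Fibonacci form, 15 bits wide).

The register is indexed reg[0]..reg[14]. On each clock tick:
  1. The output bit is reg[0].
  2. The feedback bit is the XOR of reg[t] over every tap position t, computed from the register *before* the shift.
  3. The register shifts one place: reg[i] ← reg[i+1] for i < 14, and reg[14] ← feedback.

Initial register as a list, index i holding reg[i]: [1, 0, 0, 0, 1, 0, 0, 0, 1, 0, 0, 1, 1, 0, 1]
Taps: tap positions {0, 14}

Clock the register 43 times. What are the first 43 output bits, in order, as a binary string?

1000100010011010000111100010011111010111100

tick  register→output (feedback)
  0  100010001001101→1 (0)
  1  000100010011010→0 (0)
  2  001000100110100→0 (0)
  3  010001001101000→0 (0)
  4  100010011010000→1 (1)
  5  000100110100001→0 (1)
  6  001001101000011→0 (1)
  7  010011010000111→0 (1)
  8  100110100001111→1 (0)
  9  001101000011110→0 (0)
 10  011010000111100→0 (0)
 11  110100001111000→1 (1)
 12  101000011110001→1 (0)
 13  010000111100010→0 (0)
 14  100001111000100→1 (1)
 15  000011110001001→0 (1)
 16  000111100010011→0 (1)
 17  001111000100111→0 (1)
 18  011110001001111→0 (1)
 19  111100010011111→1 (0)
 20  111000100111110→1 (1)
 21  110001001111101→1 (0)
 22  100010011111010→1 (1)
 23  000100111110101→0 (1)
 24  001001111101011→0 (1)
 25  010011111010111→0 (1)
 26  100111110101111→1 (0)
 27  001111101011110→0 (0)
 28  011111010111100→0 (0)
 29  111110101111000→1 (1)
 30  111101011110001→1 (0)
 31  111010111100010→1 (1)
 32  110101111000101→1 (0)
 33  101011110001010→1 (1)
 34  010111100010101→0 (1)
 35  101111000101011→1 (0)
 36  011110001010110→0 (0)
 37  111100010101100→1 (1)
 38  111000101011001→1 (0)
 39  110001010110010→1 (1)
 40  100010101100101→1 (0)
 41  000101011001010→0 (0)
 42  001010110010100→0 (0)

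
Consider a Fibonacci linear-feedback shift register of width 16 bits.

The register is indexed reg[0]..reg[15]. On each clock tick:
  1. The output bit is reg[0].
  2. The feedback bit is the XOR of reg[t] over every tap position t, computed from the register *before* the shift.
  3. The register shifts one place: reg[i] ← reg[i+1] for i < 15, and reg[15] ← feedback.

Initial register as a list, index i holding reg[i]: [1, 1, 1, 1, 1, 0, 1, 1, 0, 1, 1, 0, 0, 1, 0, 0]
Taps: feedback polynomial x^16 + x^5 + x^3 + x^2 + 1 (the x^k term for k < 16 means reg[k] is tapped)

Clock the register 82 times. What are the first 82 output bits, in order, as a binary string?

1111101101100100101000010100011100000110100000111111100011101100110000011010000111

step | reg (before) | out | fb
   0 | 1111101101100100 | 1 | 1
   1 | 1111011011001001 | 1 | 0
   2 | 1110110110010010 | 1 | 1
   3 | 1101101100100101 | 1 | 0
   4 | 1011011001001010 | 1 | 0
   5 | 0110110010010100 | 0 | 0
   6 | 1101100100101000 | 1 | 0
   7 | 1011001001010000 | 1 | 1
   8 | 0110010010100001 | 0 | 0
   9 | 1100100101000010 | 1 | 1
  10 | 1001001010000101 | 1 | 0
  11 | 0010010100001010 | 0 | 0
  12 | 0100101000010100 | 0 | 0
  13 | 1001010000101000 | 1 | 1
  14 | 0010100001010001 | 0 | 1
  15 | 0101000010100011 | 0 | 1
  16 | 1010000101000111 | 1 | 0
  17 | 0100001010001110 | 0 | 0
  18 | 1000010100011100 | 1 | 0
  19 | 0000101000111000 | 0 | 0
  20 | 0001010001110000 | 0 | 0
  21 | 0010100011100000 | 0 | 1
  22 | 0101000111000001 | 0 | 1
  23 | 1010001110000011 | 1 | 0
  24 | 0100011100000110 | 0 | 1
  25 | 1000111000001101 | 1 | 0
  26 | 0001110000011010 | 0 | 0
  27 | 0011100000110100 | 0 | 0
  28 | 0111000001101000 | 0 | 0
  29 | 1110000011010000 | 1 | 0
  30 | 1100000110100000 | 1 | 1
  31 | 1000001101000001 | 1 | 1
  32 | 0000011010000011 | 0 | 1
  33 | 0000110100000111 | 0 | 1
  34 | 0001101000001111 | 0 | 1
  35 | 0011010000011111 | 0 | 1
  36 | 0110100000111111 | 0 | 1
  37 | 1101000001111111 | 1 | 0
  38 | 1010000011111110 | 1 | 0
  39 | 0100000111111100 | 0 | 0
  40 | 1000001111111000 | 1 | 1
  41 | 0000011111110001 | 0 | 1
  42 | 0000111111100011 | 0 | 1
  43 | 0001111111000111 | 0 | 0
  44 | 0011111110001110 | 0 | 1
  45 | 0111111100011101 | 0 | 1
  46 | 1111111000111011 | 1 | 0
  47 | 1111110001110110 | 1 | 0
  48 | 1111100011101100 | 1 | 1
  49 | 1111000111011001 | 1 | 1
  50 | 1110001110110011 | 1 | 0
  51 | 1100011101100110 | 1 | 0
  52 | 1000111011001100 | 1 | 0
  53 | 0001110110011000 | 0 | 0
  54 | 0011101100110000 | 0 | 0
  55 | 0111011001100000 | 0 | 1
  56 | 1110110011000001 | 1 | 1
  57 | 1101100110000011 | 1 | 0
  58 | 1011001100000110 | 1 | 1
  59 | 0110011000001101 | 0 | 0
  60 | 1100110000011010 | 1 | 0
  61 | 1001100000110100 | 1 | 0
  62 | 0011000001101000 | 0 | 0
  63 | 0110000011010000 | 0 | 1
  64 | 1100000110100001 | 1 | 1
  65 | 1000001101000011 | 1 | 1
  66 | 0000011010000111 | 0 | 1
  67 | 0000110100001111 | 0 | 1
  68 | 0001101000011111 | 0 | 1
  69 | 0011010000111111 | 0 | 1
  70 | 0110100001111111 | 0 | 1
  71 | 1101000011111111 | 1 | 0
  72 | 1010000111111110 | 1 | 0
  73 | 0100001111111100 | 0 | 0
  74 | 1000011111111000 | 1 | 0
  75 | 0000111111110000 | 0 | 1
  76 | 0001111111100001 | 0 | 0
  77 | 0011111111000010 | 0 | 1
  78 | 0111111110000101 | 0 | 1
  79 | 1111111100001011 | 1 | 0
  80 | 1111111000010110 | 1 | 0
  81 | 1111110000101100 | 1 | 0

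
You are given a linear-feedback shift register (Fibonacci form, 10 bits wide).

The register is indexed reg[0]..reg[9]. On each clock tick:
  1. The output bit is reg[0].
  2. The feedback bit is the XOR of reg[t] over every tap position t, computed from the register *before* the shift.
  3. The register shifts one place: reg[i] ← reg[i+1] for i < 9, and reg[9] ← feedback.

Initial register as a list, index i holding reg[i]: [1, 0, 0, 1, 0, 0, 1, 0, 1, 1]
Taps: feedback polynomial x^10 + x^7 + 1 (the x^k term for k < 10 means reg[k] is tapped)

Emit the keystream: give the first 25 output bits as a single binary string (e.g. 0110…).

k : reg_k → out_k, fb_k
0: 1001001011 → 1, fb=1
1: 0010010111 → 0, fb=1
2: 0100101111 → 0, fb=1
3: 1001011111 → 1, fb=0
4: 0010111110 → 0, fb=1
5: 0101111101 → 0, fb=1
6: 1011111011 → 1, fb=1
7: 0111110111 → 0, fb=1
8: 1111101111 → 1, fb=0
9: 1111011110 → 1, fb=0
10: 1110111100 → 1, fb=0
11: 1101111000 → 1, fb=1
12: 1011110001 → 1, fb=1
13: 0111100011 → 0, fb=0
14: 1111000110 → 1, fb=0
15: 1110001100 → 1, fb=0
16: 1100011000 → 1, fb=1
17: 1000110001 → 1, fb=1
18: 0001100011 → 0, fb=0
19: 0011000110 → 0, fb=1
20: 0110001101 → 0, fb=1
21: 1100011011 → 1, fb=1
22: 1000110111 → 1, fb=0
23: 0001101110 → 0, fb=1
24: 0011011101 → 0, fb=1

1001001011111011110001100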